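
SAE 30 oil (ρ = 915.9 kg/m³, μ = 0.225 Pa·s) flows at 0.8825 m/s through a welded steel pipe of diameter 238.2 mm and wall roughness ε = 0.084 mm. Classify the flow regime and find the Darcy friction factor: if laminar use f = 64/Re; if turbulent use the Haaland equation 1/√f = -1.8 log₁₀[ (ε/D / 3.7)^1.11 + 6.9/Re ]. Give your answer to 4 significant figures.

f ≈ 0.07479

Re = ρVD/μ = 915.9·0.8825·0.2382/0.225 = 855.7.
Re < 2300 → laminar, so f = 64/Re = 0.07479 (roughness is irrelevant in laminar flow).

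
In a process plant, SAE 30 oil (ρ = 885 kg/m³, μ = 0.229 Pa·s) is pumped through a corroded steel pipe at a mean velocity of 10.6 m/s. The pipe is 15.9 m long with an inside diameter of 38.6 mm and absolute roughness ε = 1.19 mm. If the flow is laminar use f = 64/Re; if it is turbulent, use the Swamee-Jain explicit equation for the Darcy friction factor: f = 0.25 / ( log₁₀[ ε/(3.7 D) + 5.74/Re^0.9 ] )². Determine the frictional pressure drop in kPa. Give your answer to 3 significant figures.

ΔP ≈ 829 kPa

Reynolds number Re = ρVD/μ = 885 · 10.6 · 0.0386 / 0.229 = 1581.
Re < 2300 → laminar flow, so f = 64/Re = 64/1581 = 0.04047 (the turbulent correlation is not needed).
Darcy-Weisbach: ΔP = f(L/D)(ρV²/2) = 0.04047·(15.9/0.0386)·(885·10.6²/2) = 0.04047·411.9·4.972e+04 = 8.289e+05 Pa.
ΔP = 8.289e+05 Pa = 829 kPa.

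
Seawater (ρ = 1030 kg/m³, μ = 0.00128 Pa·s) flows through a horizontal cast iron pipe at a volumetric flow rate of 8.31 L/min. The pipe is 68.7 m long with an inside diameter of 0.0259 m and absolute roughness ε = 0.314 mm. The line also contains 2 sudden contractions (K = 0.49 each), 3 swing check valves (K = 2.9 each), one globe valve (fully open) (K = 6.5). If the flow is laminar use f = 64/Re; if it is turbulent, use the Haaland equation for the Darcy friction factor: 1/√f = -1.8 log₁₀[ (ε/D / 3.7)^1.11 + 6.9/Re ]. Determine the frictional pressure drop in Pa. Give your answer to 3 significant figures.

Q = 8.31 L/min = 8.31/60000 = 0.0001385 m³/s.
Cross-sectional area A = πD²/4 = π(0.0259)²/4 = 0.0005269 m²; mean velocity V = Q/A = 0.0001385/0.0005269 = 0.2629 m/s.
Reynolds number Re = ρVD/μ = 1030 · 0.2629 · 0.0259 / 0.00128 = 5479.
Re > 4000 → turbulent. Relative roughness ε/D = 0.000314/0.0259 = 0.0121. Haaland: 1/√f = -1.8 log₁₀[(0.0121/3.7)^1.11 + 6.9/5479] = -1.8 log₁₀[0.00175 + 0.00126] = 4.54, so f = 0.04852.
Total minor-loss coefficient ΣK = 2·0.49 + 3·2.9 + 1·6.5 = 16.2.
ΔP = [f·L/D + ΣK]·(ρV²/2) = [0.04852·68.7/0.0259 + 16.2]·(1030·0.2629²/2) = [128.7 + 16.2]·35.59 = 5157 Pa.

ΔP ≈ 5160 Pa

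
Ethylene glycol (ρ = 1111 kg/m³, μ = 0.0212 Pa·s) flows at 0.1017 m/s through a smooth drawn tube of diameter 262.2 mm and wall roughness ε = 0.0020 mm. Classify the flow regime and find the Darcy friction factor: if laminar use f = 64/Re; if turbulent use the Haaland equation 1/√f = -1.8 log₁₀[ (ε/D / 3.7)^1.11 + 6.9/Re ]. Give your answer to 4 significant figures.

f ≈ 0.04580

Re = ρVD/μ = 1111·0.1017·0.2622/0.0212 = 1397.
Re < 2300 → laminar, so f = 64/Re = 0.0458 (roughness is irrelevant in laminar flow).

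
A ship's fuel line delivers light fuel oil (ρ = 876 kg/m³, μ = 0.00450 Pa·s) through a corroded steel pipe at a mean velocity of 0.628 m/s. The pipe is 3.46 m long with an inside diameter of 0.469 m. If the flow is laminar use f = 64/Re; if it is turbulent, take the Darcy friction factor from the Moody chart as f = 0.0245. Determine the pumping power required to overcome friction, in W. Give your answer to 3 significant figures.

Reynolds number Re = ρVD/μ = 876 · 0.628 · 0.469 / 0.0045 = 5.734e+04.
Re > 4000 → turbulent; use the Moody-chart value f = 0.0245.
Darcy-Weisbach: ΔP = f(L/D)(ρV²/2) = 0.0245·(3.46/0.469)·(876·0.628²/2) = 0.0245·7.377·172.7 = 31.22 Pa.
Q = V·A = 0.628·0.1728 = 0.1085 m³/s.
Pumping power P = QΔP = 0.1085·31.22 = 3.387 W = 3.39 W.

P ≈ 3.39 W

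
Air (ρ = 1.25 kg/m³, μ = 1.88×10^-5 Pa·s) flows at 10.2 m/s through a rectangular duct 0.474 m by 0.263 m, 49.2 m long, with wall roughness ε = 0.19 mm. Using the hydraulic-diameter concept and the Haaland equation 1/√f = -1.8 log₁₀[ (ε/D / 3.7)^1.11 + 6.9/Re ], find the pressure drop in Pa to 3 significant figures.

ΔP ≈ 177 Pa

Hydraulic diameter D_h = 4A/P = 4·(0.474·0.263)/(2·(0.474+0.263)) = 0.4986/1.474 = 0.3383 m.
Re = ρVD_h/μ = 1.25·10.2·0.3383/1.88e-05 = 2.294e+05.
ε/D_h = 0.00019/0.3383 = 0.000562; Haaland gives 1/√f = -1.8 log₁₀[5.77e-05+3.01e-05] = 7.302, so f = 0.01876.
ΔP = f(L/D_h)(ρV²/2) = 0.01876·49.2/0.3383·65.02 = 177.4 Pa.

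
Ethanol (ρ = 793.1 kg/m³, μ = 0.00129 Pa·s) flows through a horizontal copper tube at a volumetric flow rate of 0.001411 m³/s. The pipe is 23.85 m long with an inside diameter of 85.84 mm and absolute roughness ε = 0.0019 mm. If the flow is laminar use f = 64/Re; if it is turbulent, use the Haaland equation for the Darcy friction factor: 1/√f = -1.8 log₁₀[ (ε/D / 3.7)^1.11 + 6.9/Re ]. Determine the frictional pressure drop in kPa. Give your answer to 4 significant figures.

Cross-sectional area A = πD²/4 = π(0.08584)²/4 = 0.005787 m²; mean velocity V = Q/A = 0.001411/0.005787 = 0.2438 m/s.
Reynolds number Re = ρVD/μ = 793.1 · 0.2438 · 0.08584 / 0.00129 = 1.287e+04.
Re > 4000 → turbulent. Relative roughness ε/D = 1.9e-06/0.08584 = 2.21e-05. Haaland: 1/√f = -1.8 log₁₀[(2.21e-05/3.7)^1.11 + 6.9/1.287e+04] = -1.8 log₁₀[1.59e-06 + 0.000536] = 5.885, so f = 0.02888.
Darcy-Weisbach: ΔP = f(L/D)(ρV²/2) = 0.02888·(23.85/0.08584)·(793.1·0.2438²/2) = 0.02888·277.8·23.57 = 189.1 Pa.
ΔP = 189.1 Pa = 0.1891 kPa.

ΔP ≈ 0.1891 kPa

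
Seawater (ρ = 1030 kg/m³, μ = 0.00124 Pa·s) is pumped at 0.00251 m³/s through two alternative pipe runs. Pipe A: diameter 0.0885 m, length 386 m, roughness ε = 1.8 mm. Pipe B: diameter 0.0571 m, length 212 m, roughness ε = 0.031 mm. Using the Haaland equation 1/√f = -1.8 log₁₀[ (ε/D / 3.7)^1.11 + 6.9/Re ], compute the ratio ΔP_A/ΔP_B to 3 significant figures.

Pipe A: V = Q/A = 0.00251/0.006151 = 0.408 m/s; Re = 3e+04; ε/D = 0.0203; Haaland → f = 0.05029; ΔP_A = f(L/D)(ρV²/2) = 1.881e+04 Pa.
Pipe B: V = Q/A = 0.00251/0.002561 = 0.9802 m/s; Re = 4.649e+04; ε/D = 0.000543; Haaland → f = 0.02266; ΔP_B = f(L/D)(ρV²/2) = 4.163e+04 Pa.
ΔP_A/ΔP_B = 1.881e+04/4.163e+04 = 0.452.

ΔP_A/ΔP_B ≈ 0.452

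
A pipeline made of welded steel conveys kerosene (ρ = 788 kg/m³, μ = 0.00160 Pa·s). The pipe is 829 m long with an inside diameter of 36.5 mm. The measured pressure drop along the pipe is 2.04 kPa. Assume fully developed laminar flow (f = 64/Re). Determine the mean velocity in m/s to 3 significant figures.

For laminar flow, f = 64/Re with Re = ρVD/μ, so Darcy-Weisbach reduces to ΔP = 32μLV/D². Solving for V: V = ΔP·D²/(32μL) = 2040·(0.0365)²/(32·0.0016·829) = 0.06403 m/s.
Check: Re = ρVD/μ = 788·0.06403·0.0365/0.0016 = 1151 < 2300, so the laminar assumption holds.

V ≈ 0.0640 m/s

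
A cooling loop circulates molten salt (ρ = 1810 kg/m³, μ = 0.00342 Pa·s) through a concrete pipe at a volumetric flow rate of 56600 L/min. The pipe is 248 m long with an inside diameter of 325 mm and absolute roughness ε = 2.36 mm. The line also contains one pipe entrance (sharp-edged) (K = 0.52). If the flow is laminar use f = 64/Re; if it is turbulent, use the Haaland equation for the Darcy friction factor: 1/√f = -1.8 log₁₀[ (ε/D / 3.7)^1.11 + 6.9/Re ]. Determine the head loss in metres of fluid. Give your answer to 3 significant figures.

Q = 56600 L/min = 56600/60000 = 0.9433 m³/s.
Cross-sectional area A = πD²/4 = π(0.325)²/4 = 0.08296 m²; mean velocity V = Q/A = 0.9433/0.08296 = 11.37 m/s.
Reynolds number Re = ρVD/μ = 1810 · 11.37 · 0.325 / 0.00342 = 1.956e+06.
Re > 4000 → turbulent. Relative roughness ε/D = 0.00236/0.325 = 0.00726. Haaland: 1/√f = -1.8 log₁₀[(0.00726/3.7)^1.11 + 6.9/1.956e+06] = -1.8 log₁₀[0.000989 + 3.53e-06] = 5.406, so f = 0.03422.
Total minor-loss coefficient ΣK = 1·0.52 = 0.52.
ΔP = [f·L/D + ΣK]·(ρV²/2) = [0.03422·248/0.325 + 0.52]·(1810·11.37²/2) = [26.11 + 0.52]·1.17e+05 = 3.116e+06 Pa.
Head loss h_f = ΔP/(ρg) = 3.116e+06/(1810·9.81) = 175 m.

h_f ≈ 175 m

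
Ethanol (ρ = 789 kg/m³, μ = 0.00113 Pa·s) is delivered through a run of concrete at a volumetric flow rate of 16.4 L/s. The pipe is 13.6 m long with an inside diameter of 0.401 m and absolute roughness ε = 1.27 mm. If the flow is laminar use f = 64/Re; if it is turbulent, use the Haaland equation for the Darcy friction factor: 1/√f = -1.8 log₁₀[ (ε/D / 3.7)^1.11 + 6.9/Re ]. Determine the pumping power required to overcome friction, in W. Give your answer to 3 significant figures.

P ≈ 0.109 W

Q = 16.4 L/s = 16.4/1000 = 0.0164 m³/s.
Cross-sectional area A = πD²/4 = π(0.401)²/4 = 0.1263 m²; mean velocity V = Q/A = 0.0164/0.1263 = 0.1299 m/s.
Reynolds number Re = ρVD/μ = 789 · 0.1299 · 0.401 / 0.00113 = 3.636e+04.
Re > 4000 → turbulent. Relative roughness ε/D = 0.00127/0.401 = 0.00317. Haaland: 1/√f = -1.8 log₁₀[(0.00317/3.7)^1.11 + 6.9/3.636e+04] = -1.8 log₁₀[0.000394 + 0.00019] = 5.821, so f = 0.02951.
Darcy-Weisbach: ΔP = f(L/D)(ρV²/2) = 0.02951·(13.6/0.401)·(789·0.1299²/2) = 0.02951·33.92·6.652 = 6.658 Pa.
Pumping power P = QΔP = 0.0164·6.658 = 0.1092 W = 0.109 W.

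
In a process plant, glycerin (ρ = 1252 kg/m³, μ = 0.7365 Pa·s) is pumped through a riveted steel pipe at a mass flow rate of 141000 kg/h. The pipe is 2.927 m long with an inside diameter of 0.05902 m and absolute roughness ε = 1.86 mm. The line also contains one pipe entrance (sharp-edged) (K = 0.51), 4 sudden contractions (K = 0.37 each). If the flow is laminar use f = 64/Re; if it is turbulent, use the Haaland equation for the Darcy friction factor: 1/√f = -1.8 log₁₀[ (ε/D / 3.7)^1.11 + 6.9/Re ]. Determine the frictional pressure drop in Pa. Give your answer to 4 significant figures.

ΔP ≈ 389300 Pa

ṁ = 141000 kg/h = 141000/3600 = 39.17 kg/s.
A = πD²/4 = π(0.05902)²/4 = 0.002736 m²; mean velocity V = ṁ/(ρA) = 39.17/(1252 · 0.002736) = 11.43 m/s.
Reynolds number Re = ρVD/μ = 1252 · 11.43 · 0.05902 / 0.737 = 1147.
Re < 2300 → laminar flow, so f = 64/Re = 64/1147 = 0.05579 (the turbulent correlation is not needed).
Total minor-loss coefficient ΣK = 1·0.51 + 4·0.37 = 1.99.
ΔP = [f·L/D + ΣK]·(ρV²/2) = [0.05579·2.927/0.05902 + 1.99]·(1252·11.43²/2) = [2.767 + 1.99]·8.185e+04 = 3.893e+05 Pa.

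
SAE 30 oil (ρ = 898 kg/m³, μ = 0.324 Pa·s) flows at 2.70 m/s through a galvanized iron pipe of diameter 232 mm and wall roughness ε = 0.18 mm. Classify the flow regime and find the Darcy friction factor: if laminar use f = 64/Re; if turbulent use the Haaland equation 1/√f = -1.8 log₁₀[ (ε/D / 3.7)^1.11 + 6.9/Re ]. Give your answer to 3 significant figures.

f ≈ 0.0369

Re = ρVD/μ = 898·2.7·0.232/0.324 = 1736.
Re < 2300 → laminar, so f = 64/Re = 0.03686 (roughness is irrelevant in laminar flow).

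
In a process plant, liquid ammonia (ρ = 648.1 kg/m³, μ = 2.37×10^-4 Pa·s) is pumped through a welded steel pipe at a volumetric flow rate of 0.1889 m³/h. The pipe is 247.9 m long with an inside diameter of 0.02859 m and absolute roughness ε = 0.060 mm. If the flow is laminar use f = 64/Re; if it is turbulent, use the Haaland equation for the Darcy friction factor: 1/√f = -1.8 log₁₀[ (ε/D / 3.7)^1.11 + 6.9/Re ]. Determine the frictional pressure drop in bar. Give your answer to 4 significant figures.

ΔP ≈ 0.007002 bar

Q = 0.1889 m³/h = 0.1889/3600 = 5.247e-05 m³/s.
Cross-sectional area A = πD²/4 = π(0.02859)²/4 = 0.000642 m²; mean velocity V = Q/A = 5.247e-05/0.000642 = 0.08174 m/s.
Reynolds number Re = ρVD/μ = 648.1 · 0.08174 · 0.02859 / 0.000237 = 6390.
Re > 4000 → turbulent. Relative roughness ε/D = 6e-05/0.02859 = 0.0021. Haaland: 1/√f = -1.8 log₁₀[(0.0021/3.7)^1.11 + 6.9/6390] = -1.8 log₁₀[0.000249 + 0.00108] = 5.178, so f = 0.0373.
Darcy-Weisbach: ΔP = f(L/D)(ρV²/2) = 0.0373·(247.9/0.02859)·(648.1·0.08174²/2) = 0.0373·8671·2.165 = 700.2 Pa.
ΔP = 700.2 Pa = 0.007002 bar.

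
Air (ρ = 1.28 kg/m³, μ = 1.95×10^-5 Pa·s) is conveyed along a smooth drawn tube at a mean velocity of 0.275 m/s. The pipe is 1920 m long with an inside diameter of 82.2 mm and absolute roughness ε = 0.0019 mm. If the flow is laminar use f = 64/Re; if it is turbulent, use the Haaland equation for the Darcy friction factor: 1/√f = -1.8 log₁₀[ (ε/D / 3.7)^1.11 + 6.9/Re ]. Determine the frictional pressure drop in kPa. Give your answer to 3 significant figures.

ΔP ≈ 0.0488 kPa

Reynolds number Re = ρVD/μ = 1.28 · 0.275 · 0.0822 / 1.95e-05 = 1484.
Re < 2300 → laminar flow, so f = 64/Re = 64/1484 = 0.04313 (the turbulent correlation is not needed).
Darcy-Weisbach: ΔP = f(L/D)(ρV²/2) = 0.04313·(1920/0.0822)·(1.28·0.275²/2) = 0.04313·2.336e+04·0.0484 = 48.76 Pa.
ΔP = 48.76 Pa = 0.0488 kPa.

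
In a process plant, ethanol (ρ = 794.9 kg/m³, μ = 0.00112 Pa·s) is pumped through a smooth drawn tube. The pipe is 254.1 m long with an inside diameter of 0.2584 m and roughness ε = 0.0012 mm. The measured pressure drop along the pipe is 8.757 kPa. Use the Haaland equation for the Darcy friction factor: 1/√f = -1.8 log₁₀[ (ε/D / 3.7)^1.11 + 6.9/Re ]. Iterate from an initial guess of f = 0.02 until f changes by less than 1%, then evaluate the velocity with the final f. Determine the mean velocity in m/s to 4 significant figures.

Rearranging Darcy-Weisbach: V = √(2·ΔP·D/(f·L·ρ)). With ε/D = 1.2e-06/0.2584 = 4.64e-06, iterate starting from f = 0.02:
  f = 0.02 → V = √(2·8757·0.2584/(0.02·254.1·794.9)) = 1.058 m/s; Re = ρVD/μ = 1.941e+05; f → 0.01562
  f = 0.01562 → V = 1.198 m/s; Re = 2.197e+05; f → 0.01525
  f = 0.01525 → V = 1.212 m/s; Re = 2.223e+05; f → 0.01521
Converged (Δf/f < 1%). With the final f = 0.01521: V = √(2·8757·0.2584/(0.01521·254.1·794.9)) = 1.214 m/s.

V ≈ 1.214 m/s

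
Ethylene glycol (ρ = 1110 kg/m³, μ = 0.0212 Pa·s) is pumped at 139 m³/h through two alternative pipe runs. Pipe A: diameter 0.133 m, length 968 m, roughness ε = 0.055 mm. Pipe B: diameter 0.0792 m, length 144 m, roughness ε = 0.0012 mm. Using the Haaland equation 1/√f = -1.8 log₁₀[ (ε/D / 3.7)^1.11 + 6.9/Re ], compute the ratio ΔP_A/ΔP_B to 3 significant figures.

ΔP_A/ΔP_B ≈ 0.587

Pipe A: V = Q/A = 0.03861/0.01389 = 2.779 m/s; Re = 1.935e+04; ε/D = 0.000414; Haaland → f = 0.02669; ΔP_A = f(L/D)(ρV²/2) = 8.327e+05 Pa.
Pipe B: V = Q/A = 0.03861/0.004927 = 7.837 m/s; Re = 3.25e+04; ε/D = 1.52e-05; Haaland → f = 0.0229; ΔP_B = f(L/D)(ρV²/2) = 1.42e+06 Pa.
ΔP_A/ΔP_B = 8.327e+05/1.42e+06 = 0.587.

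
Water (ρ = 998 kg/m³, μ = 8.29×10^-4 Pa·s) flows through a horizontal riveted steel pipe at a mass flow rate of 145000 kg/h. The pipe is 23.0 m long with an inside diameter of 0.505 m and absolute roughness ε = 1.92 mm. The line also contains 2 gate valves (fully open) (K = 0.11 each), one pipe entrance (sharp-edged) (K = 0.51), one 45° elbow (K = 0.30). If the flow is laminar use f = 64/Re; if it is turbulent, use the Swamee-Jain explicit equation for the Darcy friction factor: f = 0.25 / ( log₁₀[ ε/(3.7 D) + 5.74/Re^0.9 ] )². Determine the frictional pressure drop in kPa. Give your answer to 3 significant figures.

ṁ = 145000 kg/h = 145000/3600 = 40.28 kg/s.
A = πD²/4 = π(0.505)²/4 = 0.2003 m²; mean velocity V = ṁ/(ρA) = 40.28/(998 · 0.2003) = 0.2015 m/s.
Reynolds number Re = ρVD/μ = 998 · 0.2015 · 0.505 / 0.000829 = 1.225e+05.
Re > 4000 → turbulent. Relative roughness ε/D = 0.00192/0.505 = 0.0038. Swamee-Jain: f = 0.25/(log₁₀[0.0038/3.7 + 5.74/1.225e+05^0.9])² = 0.25/(log₁₀[0.00103 + 0.000151])² = 0.25/(-2.929)² = 0.02915.
Total minor-loss coefficient ΣK = 2·0.11 + 1·0.51 + 1·0.3 = 1.03.
ΔP = [f·L/D + ΣK]·(ρV²/2) = [0.02915·23/0.505 + 1.03]·(998·0.2015²/2) = [1.328 + 1.03]·20.26 = 47.76 Pa.
ΔP = 47.76 Pa = 0.0478 kPa.

ΔP ≈ 0.0478 kPa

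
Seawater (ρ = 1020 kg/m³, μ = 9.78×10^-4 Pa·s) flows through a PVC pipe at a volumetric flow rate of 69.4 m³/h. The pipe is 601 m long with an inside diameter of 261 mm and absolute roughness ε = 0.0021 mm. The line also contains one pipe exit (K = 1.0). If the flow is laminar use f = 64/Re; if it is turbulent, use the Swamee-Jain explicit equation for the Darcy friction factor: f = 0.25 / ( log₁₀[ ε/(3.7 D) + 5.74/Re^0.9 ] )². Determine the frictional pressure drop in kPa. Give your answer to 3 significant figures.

Q = 69.4 m³/h = 69.4/3600 = 0.01928 m³/s.
Cross-sectional area A = πD²/4 = π(0.261)²/4 = 0.0535 m²; mean velocity V = Q/A = 0.01928/0.0535 = 0.3603 m/s.
Reynolds number Re = ρVD/μ = 1020 · 0.3603 · 0.261 / 0.000978 = 9.808e+04.
Re > 4000 → turbulent. Relative roughness ε/D = 2.1e-06/0.261 = 8.05e-06. Swamee-Jain: f = 0.25/(log₁₀[8.05e-06/3.7 + 5.74/9.808e+04^0.9])² = 0.25/(log₁₀[2.17e-06 + 0.000185])² = 0.25/(-3.728)² = 0.01798.
Total minor-loss coefficient ΣK = 1·1 = 1.
ΔP = [f·L/D + ΣK]·(ρV²/2) = [0.01798·601/0.261 + 1]·(1020·0.3603²/2) = [41.41 + 1]·66.21 = 2808 Pa.
ΔP = 2808 Pa = 2.81 kPa.

ΔP ≈ 2.81 kPa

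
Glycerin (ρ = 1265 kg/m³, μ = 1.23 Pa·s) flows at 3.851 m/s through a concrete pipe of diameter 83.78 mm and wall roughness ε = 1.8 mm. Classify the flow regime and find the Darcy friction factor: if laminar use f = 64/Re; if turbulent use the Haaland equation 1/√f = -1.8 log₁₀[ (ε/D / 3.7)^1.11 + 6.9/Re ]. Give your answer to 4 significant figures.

Re = ρVD/μ = 1265·3.851·0.08378/1.23 = 331.8.
Re < 2300 → laminar, so f = 64/Re = 0.1929 (roughness is irrelevant in laminar flow).

f ≈ 0.1929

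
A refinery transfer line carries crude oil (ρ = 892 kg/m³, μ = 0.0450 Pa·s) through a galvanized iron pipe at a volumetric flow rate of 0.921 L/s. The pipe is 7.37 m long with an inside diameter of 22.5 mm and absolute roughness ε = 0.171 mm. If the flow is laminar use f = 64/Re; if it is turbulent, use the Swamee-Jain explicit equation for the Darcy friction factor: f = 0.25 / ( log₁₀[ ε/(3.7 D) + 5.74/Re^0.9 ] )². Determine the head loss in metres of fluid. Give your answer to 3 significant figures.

Q = 0.921 L/s = 0.921/1000 = 0.000921 m³/s.
Cross-sectional area A = πD²/4 = π(0.0225)²/4 = 0.0003976 m²; mean velocity V = Q/A = 0.000921/0.0003976 = 2.316 m/s.
Reynolds number Re = ρVD/μ = 892 · 2.316 · 0.0225 / 0.045 = 1033.
Re < 2300 → laminar flow, so f = 64/Re = 64/1033 = 0.06195 (the turbulent correlation is not needed).
Darcy-Weisbach: ΔP = f(L/D)(ρV²/2) = 0.06195·(7.37/0.0225)·(892·2.316²/2) = 0.06195·327.6·2393 = 4.856e+04 Pa.
Head loss h_f = ΔP/(ρg) = 4.856e+04/(892·9.81) = 5.55 m.

h_f ≈ 5.55 m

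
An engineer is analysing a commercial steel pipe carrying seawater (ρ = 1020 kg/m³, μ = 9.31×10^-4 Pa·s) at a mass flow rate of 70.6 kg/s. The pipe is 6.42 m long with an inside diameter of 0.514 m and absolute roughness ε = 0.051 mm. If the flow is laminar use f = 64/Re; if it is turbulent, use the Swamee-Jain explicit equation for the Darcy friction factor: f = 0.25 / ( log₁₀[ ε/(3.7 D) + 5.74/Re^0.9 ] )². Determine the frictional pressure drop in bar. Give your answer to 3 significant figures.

A = πD²/4 = π(0.514)²/4 = 0.2075 m²; mean velocity V = ṁ/(ρA) = 70.6/(1020 · 0.2075) = 0.3336 m/s.
Reynolds number Re = ρVD/μ = 1020 · 0.3336 · 0.514 / 0.000931 = 1.878e+05.
Re > 4000 → turbulent. Relative roughness ε/D = 5.1e-05/0.514 = 9.92e-05. Swamee-Jain: f = 0.25/(log₁₀[9.92e-05/3.7 + 5.74/1.878e+05^0.9])² = 0.25/(log₁₀[2.68e-05 + 0.000103])² = 0.25/(-3.887)² = 0.01655.
Darcy-Weisbach: ΔP = f(L/D)(ρV²/2) = 0.01655·(6.42/0.514)·(1020·0.3336²/2) = 0.01655·12.49·56.75 = 11.73 Pa.
ΔP = 11.73 Pa = 1.17×10^-4 bar.

ΔP ≈ 1.17×10^-4 bar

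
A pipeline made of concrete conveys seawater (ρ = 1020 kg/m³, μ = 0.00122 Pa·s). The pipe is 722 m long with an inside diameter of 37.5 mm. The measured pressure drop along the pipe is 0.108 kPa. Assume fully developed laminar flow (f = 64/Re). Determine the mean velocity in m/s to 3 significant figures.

V ≈ 0.00539 m/s

For laminar flow, f = 64/Re with Re = ρVD/μ, so Darcy-Weisbach reduces to ΔP = 32μLV/D². Solving for V: V = ΔP·D²/(32μL) = 108·(0.0375)²/(32·0.00122·722) = 0.005388 m/s.
Check: Re = ρVD/μ = 1020·0.005388·0.0375/0.00122 = 168.9 < 2300, so the laminar assumption holds.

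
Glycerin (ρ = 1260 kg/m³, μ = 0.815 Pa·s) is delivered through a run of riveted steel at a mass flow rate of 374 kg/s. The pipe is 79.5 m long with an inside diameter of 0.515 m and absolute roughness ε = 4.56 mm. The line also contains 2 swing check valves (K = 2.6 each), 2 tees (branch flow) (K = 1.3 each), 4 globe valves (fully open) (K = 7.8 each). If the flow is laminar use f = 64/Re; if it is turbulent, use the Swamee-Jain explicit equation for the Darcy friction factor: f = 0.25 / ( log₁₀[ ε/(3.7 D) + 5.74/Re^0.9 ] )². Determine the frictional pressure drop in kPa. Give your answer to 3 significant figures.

ΔP ≈ 61.0 kPa

A = πD²/4 = π(0.515)²/4 = 0.2083 m²; mean velocity V = ṁ/(ρA) = 374/(1260 · 0.2083) = 1.425 m/s.
Reynolds number Re = ρVD/μ = 1260 · 1.425 · 0.515 / 0.815 = 1135.
Re < 2300 → laminar flow, so f = 64/Re = 64/1135 = 0.05641 (the turbulent correlation is not needed).
Total minor-loss coefficient ΣK = 2·2.6 + 2·1.3 + 4·7.8 = 39.
ΔP = [f·L/D + ΣK]·(ρV²/2) = [0.05641·79.5/0.515 + 39]·(1260·1.425²/2) = [8.708 + 39]·1279 = 6.103e+04 Pa.
ΔP = 6.103e+04 Pa = 61.0 kPa.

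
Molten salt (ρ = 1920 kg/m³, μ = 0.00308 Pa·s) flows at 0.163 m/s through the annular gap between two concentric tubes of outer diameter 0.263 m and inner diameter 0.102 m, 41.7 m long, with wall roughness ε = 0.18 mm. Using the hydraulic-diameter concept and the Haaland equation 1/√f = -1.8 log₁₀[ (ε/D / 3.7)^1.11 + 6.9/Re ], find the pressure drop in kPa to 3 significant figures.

Hydraulic diameter D_h = 4A/P = D_o - D_i = 0.263 - 0.102 = 0.161 m.
Re = ρVD_h/μ = 1920·0.163·0.161/0.00308 = 1.636e+04.
ε/D_h = 0.00018/0.161 = 0.00112; Haaland gives 1/√f = -1.8 log₁₀[0.000124+0.000422] = 5.874, so f = 0.02899.
ΔP = f(L/D_h)(ρV²/2) = 0.02899·41.7/0.161·25.51 = 191.5 Pa.
ΔP = 0.191 kPa.

ΔP ≈ 0.191 kPa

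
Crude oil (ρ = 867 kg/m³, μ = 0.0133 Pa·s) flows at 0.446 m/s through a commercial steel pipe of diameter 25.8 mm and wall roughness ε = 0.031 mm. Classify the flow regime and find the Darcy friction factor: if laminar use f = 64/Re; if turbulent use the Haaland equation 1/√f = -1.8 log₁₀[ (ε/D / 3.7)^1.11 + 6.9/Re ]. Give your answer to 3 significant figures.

Re = ρVD/μ = 867·0.446·0.0258/0.0133 = 750.1.
Re < 2300 → laminar, so f = 64/Re = 0.08532 (roughness is irrelevant in laminar flow).

f ≈ 0.0853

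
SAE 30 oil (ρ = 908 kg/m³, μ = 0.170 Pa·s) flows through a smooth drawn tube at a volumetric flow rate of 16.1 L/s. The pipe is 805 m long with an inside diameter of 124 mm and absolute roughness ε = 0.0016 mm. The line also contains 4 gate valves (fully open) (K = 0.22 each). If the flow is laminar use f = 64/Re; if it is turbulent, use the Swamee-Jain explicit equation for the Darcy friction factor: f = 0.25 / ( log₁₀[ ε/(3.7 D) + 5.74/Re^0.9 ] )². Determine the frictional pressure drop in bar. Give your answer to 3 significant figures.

Q = 16.1 L/s = 16.1/1000 = 0.0161 m³/s.
Cross-sectional area A = πD²/4 = π(0.124)²/4 = 0.01208 m²; mean velocity V = Q/A = 0.0161/0.01208 = 1.333 m/s.
Reynolds number Re = ρVD/μ = 908 · 1.333 · 0.124 / 0.17 = 883.
Re < 2300 → laminar flow, so f = 64/Re = 64/883 = 0.07248 (the turbulent correlation is not needed).
Total minor-loss coefficient ΣK = 4·0.22 = 0.88.
ΔP = [f·L/D + ΣK]·(ρV²/2) = [0.07248·805/0.124 + 0.88]·(908·1.333²/2) = [470.5 + 0.88]·806.9 = 3.804e+05 Pa.
ΔP = 3.804e+05 Pa = 3.80 bar.

ΔP ≈ 3.80 bar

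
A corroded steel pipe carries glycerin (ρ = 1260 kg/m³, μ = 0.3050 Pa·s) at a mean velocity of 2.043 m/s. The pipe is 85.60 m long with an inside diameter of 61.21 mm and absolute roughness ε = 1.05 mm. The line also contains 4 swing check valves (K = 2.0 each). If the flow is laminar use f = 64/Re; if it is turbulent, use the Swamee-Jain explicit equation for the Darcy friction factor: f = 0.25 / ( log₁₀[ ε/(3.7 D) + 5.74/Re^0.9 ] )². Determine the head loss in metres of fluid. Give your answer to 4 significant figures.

Reynolds number Re = ρVD/μ = 1260 · 2.043 · 0.06121 / 0.305 = 516.6.
Re < 2300 → laminar flow, so f = 64/Re = 64/516.6 = 0.1239 (the turbulent correlation is not needed).
Total minor-loss coefficient ΣK = 4·2 = 8.
ΔP = [f·L/D + ΣK]·(ρV²/2) = [0.1239·85.6/0.06121 + 8]·(1260·2.043²/2) = [173.2 + 8]·2630 = 4.766e+05 Pa.
Head loss h_f = ΔP/(ρg) = 4.766e+05/(1260·9.81) = 38.56 m.

h_f ≈ 38.56 m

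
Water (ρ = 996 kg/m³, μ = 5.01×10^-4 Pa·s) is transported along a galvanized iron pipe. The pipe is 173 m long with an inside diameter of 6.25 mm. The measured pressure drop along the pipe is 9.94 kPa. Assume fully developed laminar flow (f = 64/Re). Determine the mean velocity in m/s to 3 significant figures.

For laminar flow, f = 64/Re with Re = ρVD/μ, so Darcy-Weisbach reduces to ΔP = 32μLV/D². Solving for V: V = ΔP·D²/(32μL) = 9940·(0.00625)²/(32·0.000501·173) = 0.14 m/s.
Check: Re = ρVD/μ = 996·0.14·0.00625/0.000501 = 1739 < 2300, so the laminar assumption holds.

V ≈ 0.140 m/s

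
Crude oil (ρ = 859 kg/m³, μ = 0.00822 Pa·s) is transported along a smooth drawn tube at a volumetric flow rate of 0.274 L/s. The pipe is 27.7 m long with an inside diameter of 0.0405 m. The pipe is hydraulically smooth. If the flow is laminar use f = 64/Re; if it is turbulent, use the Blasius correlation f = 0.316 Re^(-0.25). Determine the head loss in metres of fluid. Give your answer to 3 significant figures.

Q = 0.274 L/s = 0.274/1000 = 0.000274 m³/s.
Cross-sectional area A = πD²/4 = π(0.0405)²/4 = 0.001288 m²; mean velocity V = Q/A = 0.000274/0.001288 = 0.2127 m/s.
Reynolds number Re = ρVD/μ = 859 · 0.2127 · 0.0405 / 0.00822 = 900.2.
Re < 2300 → laminar flow, so f = 64/Re = 64/900.2 = 0.0711 (the turbulent correlation is not needed).
Darcy-Weisbach: ΔP = f(L/D)(ρV²/2) = 0.0711·(27.7/0.0405)·(859·0.2127²/2) = 0.0711·684·19.43 = 944.8 Pa.
Head loss h_f = ΔP/(ρg) = 944.8/(859·9.81) = 0.112 m.

h_f ≈ 0.112 m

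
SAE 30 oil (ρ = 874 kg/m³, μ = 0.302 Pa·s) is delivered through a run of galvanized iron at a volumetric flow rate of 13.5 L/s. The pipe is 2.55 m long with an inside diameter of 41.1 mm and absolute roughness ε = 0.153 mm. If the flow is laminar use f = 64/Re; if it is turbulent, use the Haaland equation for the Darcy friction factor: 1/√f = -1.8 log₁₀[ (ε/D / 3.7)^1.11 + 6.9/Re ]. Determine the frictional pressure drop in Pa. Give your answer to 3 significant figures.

Q = 13.5 L/s = 13.5/1000 = 0.0135 m³/s.
Cross-sectional area A = πD²/4 = π(0.0411)²/4 = 0.001327 m²; mean velocity V = Q/A = 0.0135/0.001327 = 10.18 m/s.
Reynolds number Re = ρVD/μ = 874 · 10.18 · 0.0411 / 0.302 = 1210.
Re < 2300 → laminar flow, so f = 64/Re = 64/1210 = 0.05288 (the turbulent correlation is not needed).
Darcy-Weisbach: ΔP = f(L/D)(ρV²/2) = 0.05288·(2.55/0.0411)·(874·10.18²/2) = 0.05288·62.04·4.525e+04 = 1.484e+05 Pa.

ΔP ≈ 148000 Pa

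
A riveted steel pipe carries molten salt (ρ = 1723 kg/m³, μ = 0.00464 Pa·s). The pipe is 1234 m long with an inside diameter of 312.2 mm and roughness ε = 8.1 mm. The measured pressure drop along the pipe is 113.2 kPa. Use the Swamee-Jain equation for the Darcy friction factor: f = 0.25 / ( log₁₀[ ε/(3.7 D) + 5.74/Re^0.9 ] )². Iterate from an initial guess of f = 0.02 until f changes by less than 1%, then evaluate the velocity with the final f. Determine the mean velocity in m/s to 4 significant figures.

Rearranging Darcy-Weisbach: V = √(2·ΔP·D/(f·L·ρ)). With ε/D = 0.0081/0.3122 = 0.0259, iterate starting from f = 0.02:
  f = 0.02 → V = √(2·1.132e+05·0.3122/(0.02·1234·1723)) = 1.289 m/s; Re = ρVD/μ = 1.495e+05; f → 0.05427
  f = 0.05427 → V = 0.7827 m/s; Re = 9.074e+04; f → 0.05449
Converged (Δf/f < 1%). With the final f = 0.05449: V = √(2·1.132e+05·0.3122/(0.05449·1234·1723)) = 0.7811 m/s.

V ≈ 0.7811 m/s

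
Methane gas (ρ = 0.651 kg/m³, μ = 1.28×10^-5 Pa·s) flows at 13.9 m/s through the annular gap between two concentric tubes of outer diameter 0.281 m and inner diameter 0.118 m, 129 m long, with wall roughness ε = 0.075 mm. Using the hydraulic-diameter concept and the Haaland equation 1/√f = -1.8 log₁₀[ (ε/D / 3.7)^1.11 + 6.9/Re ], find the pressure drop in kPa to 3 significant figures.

ΔP ≈ 0.973 kPa

Hydraulic diameter D_h = 4A/P = D_o - D_i = 0.281 - 0.118 = 0.163 m.
Re = ρVD_h/μ = 0.651·13.9·0.163/1.28e-05 = 1.152e+05.
ε/D_h = 7.5e-05/0.163 = 0.00046; Haaland gives 1/√f = -1.8 log₁₀[4.62e-05+5.99e-05] = 7.154, so f = 0.01954.
ΔP = f(L/D_h)(ρV²/2) = 0.01954·129/0.163·62.89 = 972.6 Pa.
ΔP = 0.973 kPa.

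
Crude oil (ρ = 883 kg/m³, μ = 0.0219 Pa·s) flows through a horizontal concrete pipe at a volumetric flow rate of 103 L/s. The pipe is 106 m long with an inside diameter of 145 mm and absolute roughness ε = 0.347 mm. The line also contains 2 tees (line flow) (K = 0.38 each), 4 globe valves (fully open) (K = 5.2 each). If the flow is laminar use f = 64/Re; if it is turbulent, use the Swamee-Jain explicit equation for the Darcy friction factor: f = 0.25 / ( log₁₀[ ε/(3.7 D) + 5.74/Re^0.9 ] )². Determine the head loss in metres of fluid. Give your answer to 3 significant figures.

Q = 103 L/s = 103/1000 = 0.103 m³/s.
Cross-sectional area A = πD²/4 = π(0.145)²/4 = 0.01651 m²; mean velocity V = Q/A = 0.103/0.01651 = 6.238 m/s.
Reynolds number Re = ρVD/μ = 883 · 6.238 · 0.145 / 0.0219 = 3.647e+04.
Re > 4000 → turbulent. Relative roughness ε/D = 0.000347/0.145 = 0.00239. Swamee-Jain: f = 0.25/(log₁₀[0.00239/3.7 + 5.74/3.647e+04^0.9])² = 0.25/(log₁₀[0.000647 + 0.00045])² = 0.25/(-2.96)² = 0.02854.
Total minor-loss coefficient ΣK = 2·0.38 + 4·5.2 = 21.6.
ΔP = [f·L/D + ΣK]·(ρV²/2) = [0.02854·106/0.145 + 21.6]·(883·6.238²/2) = [20.86 + 21.6]·1.718e+04 = 7.287e+05 Pa.
Head loss h_f = ΔP/(ρg) = 7.287e+05/(883·9.81) = 84.1 m.

h_f ≈ 84.1 m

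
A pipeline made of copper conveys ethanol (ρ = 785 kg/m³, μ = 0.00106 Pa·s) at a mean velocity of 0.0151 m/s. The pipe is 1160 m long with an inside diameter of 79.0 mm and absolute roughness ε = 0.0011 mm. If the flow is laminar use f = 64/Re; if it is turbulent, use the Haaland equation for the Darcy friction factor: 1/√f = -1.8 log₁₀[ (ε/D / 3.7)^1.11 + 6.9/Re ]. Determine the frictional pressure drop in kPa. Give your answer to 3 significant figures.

Reynolds number Re = ρVD/μ = 785 · 0.0151 · 0.079 / 0.00106 = 883.4.
Re < 2300 → laminar flow, so f = 64/Re = 64/883.4 = 0.07245 (the turbulent correlation is not needed).
Darcy-Weisbach: ΔP = f(L/D)(ρV²/2) = 0.07245·(1160/0.079)·(785·0.0151²/2) = 0.07245·1.468e+04·0.08949 = 95.2 Pa.
ΔP = 95.2 Pa = 0.0952 kPa.

ΔP ≈ 0.0952 kPa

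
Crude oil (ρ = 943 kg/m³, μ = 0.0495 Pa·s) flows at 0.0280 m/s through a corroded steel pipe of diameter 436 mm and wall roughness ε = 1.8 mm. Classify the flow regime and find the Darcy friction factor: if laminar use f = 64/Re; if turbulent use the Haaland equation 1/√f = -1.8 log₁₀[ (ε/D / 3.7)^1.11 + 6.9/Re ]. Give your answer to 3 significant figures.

f ≈ 0.275

Re = ρVD/μ = 943·0.028·0.436/0.0495 = 232.6.
Re < 2300 → laminar, so f = 64/Re = 0.2752 (roughness is irrelevant in laminar flow).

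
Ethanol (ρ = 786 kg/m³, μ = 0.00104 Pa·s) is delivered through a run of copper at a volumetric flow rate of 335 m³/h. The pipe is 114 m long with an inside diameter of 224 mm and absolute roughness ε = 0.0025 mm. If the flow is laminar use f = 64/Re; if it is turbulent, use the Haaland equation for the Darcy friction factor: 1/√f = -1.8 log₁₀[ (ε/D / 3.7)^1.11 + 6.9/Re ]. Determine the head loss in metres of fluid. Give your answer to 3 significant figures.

Q = 335 m³/h = 335/3600 = 0.09306 m³/s.
Cross-sectional area A = πD²/4 = π(0.224)²/4 = 0.03941 m²; mean velocity V = Q/A = 0.09306/0.03941 = 2.361 m/s.
Reynolds number Re = ρVD/μ = 786 · 2.361 · 0.224 / 0.00104 = 3.998e+05.
Re > 4000 → turbulent. Relative roughness ε/D = 2.5e-06/0.224 = 1.12e-05. Haaland: 1/√f = -1.8 log₁₀[(1.12e-05/3.7)^1.11 + 6.9/3.998e+05] = -1.8 log₁₀[7.45e-07 + 1.73e-05] = 8.54, so f = 0.01371.
Darcy-Weisbach: ΔP = f(L/D)(ρV²/2) = 0.01371·(114/0.224)·(786·2.361²/2) = 0.01371·508.9·2191 = 1.529e+04 Pa.
Head loss h_f = ΔP/(ρg) = 1.529e+04/(786·9.81) = 1.98 m.

h_f ≈ 1.98 m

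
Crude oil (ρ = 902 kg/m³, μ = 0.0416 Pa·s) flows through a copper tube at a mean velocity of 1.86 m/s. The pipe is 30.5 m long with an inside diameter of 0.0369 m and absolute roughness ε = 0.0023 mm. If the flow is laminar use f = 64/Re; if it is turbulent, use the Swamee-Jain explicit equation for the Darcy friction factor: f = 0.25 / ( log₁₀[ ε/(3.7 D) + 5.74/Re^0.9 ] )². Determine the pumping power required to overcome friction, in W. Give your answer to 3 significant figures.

P ≈ 110 W

Reynolds number Re = ρVD/μ = 902 · 1.86 · 0.0369 / 0.0416 = 1488.
Re < 2300 → laminar flow, so f = 64/Re = 64/1488 = 0.04301 (the turbulent correlation is not needed).
Darcy-Weisbach: ΔP = f(L/D)(ρV²/2) = 0.04301·(30.5/0.0369)·(902·1.86²/2) = 0.04301·826.6·1560 = 5.546e+04 Pa.
Q = V·A = 1.86·0.001069 = 0.001989 m³/s.
Pumping power P = QΔP = 0.001989·5.546e+04 = 110.3 W = 110 W.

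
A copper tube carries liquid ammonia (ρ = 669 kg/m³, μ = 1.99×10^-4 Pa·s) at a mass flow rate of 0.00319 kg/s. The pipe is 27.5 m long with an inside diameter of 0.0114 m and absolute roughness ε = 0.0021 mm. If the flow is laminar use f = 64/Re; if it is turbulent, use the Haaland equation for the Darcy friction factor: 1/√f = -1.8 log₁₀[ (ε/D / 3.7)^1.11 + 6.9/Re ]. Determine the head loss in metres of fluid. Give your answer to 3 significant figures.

A = πD²/4 = π(0.0114)²/4 = 0.0001021 m²; mean velocity V = ṁ/(ρA) = 0.00319/(669 · 0.0001021) = 0.04672 m/s.
Reynolds number Re = ρVD/μ = 669 · 0.04672 · 0.0114 / 0.000199 = 1790.
Re < 2300 → laminar flow, so f = 64/Re = 64/1790 = 0.03575 (the turbulent correlation is not needed).
Darcy-Weisbach: ΔP = f(L/D)(ρV²/2) = 0.03575·(27.5/0.0114)·(669·0.04672²/2) = 0.03575·2412·0.73 = 62.95 Pa.
Head loss h_f = ΔP/(ρg) = 62.95/(669·9.81) = 0.00959 m.

h_f ≈ 0.00959 m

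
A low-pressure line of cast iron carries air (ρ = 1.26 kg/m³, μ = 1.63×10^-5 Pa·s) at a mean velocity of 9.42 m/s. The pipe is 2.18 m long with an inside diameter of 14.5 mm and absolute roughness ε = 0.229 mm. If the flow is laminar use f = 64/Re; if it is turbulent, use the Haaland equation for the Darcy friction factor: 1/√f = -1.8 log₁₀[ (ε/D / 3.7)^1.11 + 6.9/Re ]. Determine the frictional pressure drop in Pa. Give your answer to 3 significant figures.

Reynolds number Re = ρVD/μ = 1.26 · 9.42 · 0.0145 / 1.63e-05 = 1.056e+04.
Re > 4000 → turbulent. Relative roughness ε/D = 0.000229/0.0145 = 0.0158. Haaland: 1/√f = -1.8 log₁₀[(0.0158/3.7)^1.11 + 6.9/1.056e+04] = -1.8 log₁₀[0.00234 + 0.000654] = 4.542, so f = 0.04847.
Darcy-Weisbach: ΔP = f(L/D)(ρV²/2) = 0.04847·(2.18/0.0145)·(1.26·9.42²/2) = 0.04847·150.3·55.9 = 407.4 Pa.

ΔP ≈ 407 Pa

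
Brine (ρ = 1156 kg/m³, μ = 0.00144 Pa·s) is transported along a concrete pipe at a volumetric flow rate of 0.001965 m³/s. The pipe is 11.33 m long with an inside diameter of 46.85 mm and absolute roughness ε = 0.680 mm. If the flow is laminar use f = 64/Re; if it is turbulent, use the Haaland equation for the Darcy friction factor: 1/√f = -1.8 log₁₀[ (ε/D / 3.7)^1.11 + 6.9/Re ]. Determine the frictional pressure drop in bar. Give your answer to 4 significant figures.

ΔP ≈ 0.08046 bar

Cross-sectional area A = πD²/4 = π(0.04685)²/4 = 0.001724 m²; mean velocity V = Q/A = 0.001965/0.001724 = 1.14 m/s.
Reynolds number Re = ρVD/μ = 1156 · 1.14 · 0.04685 / 0.00144 = 4.287e+04.
Re > 4000 → turbulent. Relative roughness ε/D = 0.00068/0.04685 = 0.0145. Haaland: 1/√f = -1.8 log₁₀[(0.0145/3.7)^1.11 + 6.9/4.287e+04] = -1.8 log₁₀[0.00213 + 0.000161] = 4.751, so f = 0.0443.
Darcy-Weisbach: ΔP = f(L/D)(ρV²/2) = 0.0443·(11.33/0.04685)·(1156·1.14²/2) = 0.0443·241.8·751 = 8046 Pa.
ΔP = 8046 Pa = 0.08046 bar.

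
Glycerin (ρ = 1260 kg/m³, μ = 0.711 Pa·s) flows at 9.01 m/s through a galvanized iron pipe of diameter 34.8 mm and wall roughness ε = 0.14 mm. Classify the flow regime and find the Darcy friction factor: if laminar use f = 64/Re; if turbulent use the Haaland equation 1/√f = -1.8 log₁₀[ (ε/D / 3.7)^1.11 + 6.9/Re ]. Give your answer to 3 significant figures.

f ≈ 0.115

Re = ρVD/μ = 1260·9.01·0.0348/0.711 = 555.7.
Re < 2300 → laminar, so f = 64/Re = 0.1152 (roughness is irrelevant in laminar flow).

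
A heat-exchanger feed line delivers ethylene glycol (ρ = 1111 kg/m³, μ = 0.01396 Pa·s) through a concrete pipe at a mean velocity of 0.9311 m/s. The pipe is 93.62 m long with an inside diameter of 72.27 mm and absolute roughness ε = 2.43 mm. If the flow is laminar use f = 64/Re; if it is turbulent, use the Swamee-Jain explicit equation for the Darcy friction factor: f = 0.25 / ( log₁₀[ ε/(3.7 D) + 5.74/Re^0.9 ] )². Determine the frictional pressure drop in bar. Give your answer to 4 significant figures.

ΔP ≈ 0.4166 bar

Reynolds number Re = ρVD/μ = 1111 · 0.9311 · 0.07227 / 0.014 = 5355.
Re > 4000 → turbulent. Relative roughness ε/D = 0.00243/0.07227 = 0.0336. Swamee-Jain: f = 0.25/(log₁₀[0.0336/3.7 + 5.74/5355^0.9])² = 0.25/(log₁₀[0.00909 + 0.00253])² = 0.25/(-1.935)² = 0.06678.
Darcy-Weisbach: ΔP = f(L/D)(ρV²/2) = 0.06678·(93.62/0.07227)·(1111·0.9311²/2) = 0.06678·1295·481.6 = 4.166e+04 Pa.
ΔP = 4.166e+04 Pa = 0.4166 bar.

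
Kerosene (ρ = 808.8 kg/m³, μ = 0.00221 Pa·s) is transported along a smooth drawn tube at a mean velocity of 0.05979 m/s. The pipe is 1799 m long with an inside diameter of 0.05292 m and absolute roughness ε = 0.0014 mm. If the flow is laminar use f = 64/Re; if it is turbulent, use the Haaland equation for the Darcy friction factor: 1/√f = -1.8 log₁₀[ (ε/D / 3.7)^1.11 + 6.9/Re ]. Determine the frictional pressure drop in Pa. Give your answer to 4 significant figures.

ΔP ≈ 2716 Pa

Reynolds number Re = ρVD/μ = 808.8 · 0.05979 · 0.05292 / 0.00221 = 1158.
Re < 2300 → laminar flow, so f = 64/Re = 64/1158 = 0.05527 (the turbulent correlation is not needed).
Darcy-Weisbach: ΔP = f(L/D)(ρV²/2) = 0.05527·(1799/0.05292)·(808.8·0.05979²/2) = 0.05527·3.399e+04·1.446 = 2716 Pa.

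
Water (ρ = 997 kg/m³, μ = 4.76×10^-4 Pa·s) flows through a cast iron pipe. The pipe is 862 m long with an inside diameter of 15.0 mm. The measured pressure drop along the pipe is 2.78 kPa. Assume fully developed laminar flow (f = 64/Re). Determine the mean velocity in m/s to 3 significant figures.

For laminar flow, f = 64/Re with Re = ρVD/μ, so Darcy-Weisbach reduces to ΔP = 32μLV/D². Solving for V: V = ΔP·D²/(32μL) = 2780·(0.015)²/(32·0.000476·862) = 0.04764 m/s.
Check: Re = ρVD/μ = 997·0.04764·0.015/0.000476 = 1497 < 2300, so the laminar assumption holds.

V ≈ 0.0476 m/s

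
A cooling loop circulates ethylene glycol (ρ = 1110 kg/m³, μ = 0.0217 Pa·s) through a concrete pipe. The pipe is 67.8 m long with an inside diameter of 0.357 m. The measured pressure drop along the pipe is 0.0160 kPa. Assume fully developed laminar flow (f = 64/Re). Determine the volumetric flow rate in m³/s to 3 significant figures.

Q ≈ 0.00434 m³/s

For laminar flow, f = 64/Re with Re = ρVD/μ, so Darcy-Weisbach reduces to ΔP = 32μLV/D². Solving for V: V = ΔP·D²/(32μL) = 16·(0.357)²/(32·0.0217·67.8) = 0.04331 m/s.
Check: Re = ρVD/μ = 1110·0.04331·0.357/0.0217 = 790.9 < 2300, so the laminar assumption holds.
Q = V·A = 0.04331·(π/4·0.357²) = 0.004336 m³/s = 0.00434 m³/s.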